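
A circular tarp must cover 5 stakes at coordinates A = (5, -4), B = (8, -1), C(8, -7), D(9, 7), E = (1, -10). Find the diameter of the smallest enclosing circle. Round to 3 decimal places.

18.788

The minimum enclosing circle of a finite set is fixed by two of the points (as a diameter) or three (as a circumcircle).
The farthest pair is D–E with squared distance 353. The circle on this segment as diameter has centre (5, -1.5) and r² = 353/4 = 88.25.
Check A: distance² to centre = 6.25 ≤ 88.25, so it lies inside.
All remaining points lie in this disk, and no smaller disk contains both endpoints, so this is the minimum enclosing circle.
Diameter = 2r = 2√(88.25) ≈ 18.788.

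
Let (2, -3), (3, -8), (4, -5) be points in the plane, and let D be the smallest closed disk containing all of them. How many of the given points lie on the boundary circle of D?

Call the three points A, B, C in the order given.
Side lengths²: AB² = 26, AC² = 8, BC² = 10.
Since AB² = 26 ≥ 10 + 8 = 18, the angle opposite AB is not acute, so the smallest enclosing circle has AB as diameter.
Centre = midpoint of AB = (2.5, -5.5), r² = 26/4 = 6.5.
The points at distance exactly r from the centre are (2, -3), (3, -8) — 2 points.

2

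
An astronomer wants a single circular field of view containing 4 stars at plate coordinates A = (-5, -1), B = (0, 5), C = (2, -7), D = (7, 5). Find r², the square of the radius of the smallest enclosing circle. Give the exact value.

The minimum enclosing circle is determined by three boundary points: A, C, D.
Their circumcentre is (75/38, 1/19) with r² = 71825/1444.
The farthest remaining point B is at distance² 40969/1444 ≤ 71825/1444.

71825/1444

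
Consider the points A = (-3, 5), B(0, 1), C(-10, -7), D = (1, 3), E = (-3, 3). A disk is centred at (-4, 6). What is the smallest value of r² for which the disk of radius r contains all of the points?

205

The required radius is the distance from (-4, 6) to the farthest point.
Squared distances: 2, 41, 205, 34, 10.
Maximum is 205, attained at C.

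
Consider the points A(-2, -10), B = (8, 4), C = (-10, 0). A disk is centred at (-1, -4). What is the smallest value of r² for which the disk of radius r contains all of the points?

145

The required radius is the distance from (-1, -4) to the farthest point.
Squared distances: 37, 145, 97.
Maximum is 145, attained at B.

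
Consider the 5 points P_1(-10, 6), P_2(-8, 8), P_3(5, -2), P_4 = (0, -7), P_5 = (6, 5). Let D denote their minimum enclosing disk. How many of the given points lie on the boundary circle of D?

3

By Welzl's lemma the MEC is supported by two points (diametrically opposite) or three points (on a circumcircle).
The minimum enclosing circle is determined by three boundary points: P_1, P_4, P_5.
Their circumcentre is (-74/33, 107/66) with r² = 345665/4356.
The farthest remaining point P_2 is at distance² 321641/4356 ≤ 345665/4356.
The points at distance exactly r from the centre are P_1, P_4, P_5 — 3 points.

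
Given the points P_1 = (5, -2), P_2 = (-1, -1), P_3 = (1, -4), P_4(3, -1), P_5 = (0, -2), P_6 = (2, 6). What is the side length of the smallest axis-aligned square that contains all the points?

10

The bounding box has width 6 and height 10.
An axis-aligned square enclosing the set must have side ≥ max(width, height).
So the minimum side is max(6, 10) = 10.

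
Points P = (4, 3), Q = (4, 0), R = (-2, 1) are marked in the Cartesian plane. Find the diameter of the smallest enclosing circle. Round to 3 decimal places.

6.412

Side lengths²: PQ² = 9, PR² = 40, QR² = 37.
Since PR² = 40 < 37 + 9 = 46, the triangle is acute, so the smallest enclosing circle is the circumcircle.
Circumcentre = (7/6, 1.5), r² = 185/18.
Diameter = 2r = 2√(185/18) ≈ 6.412.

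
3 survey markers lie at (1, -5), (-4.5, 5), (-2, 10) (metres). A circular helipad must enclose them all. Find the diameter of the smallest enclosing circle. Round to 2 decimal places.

Call the three points A, B, C in the order given.
Side lengths²: AB² = 130.25, AC² = 234, BC² = 31.25.
Since AC² = 234 ≥ 130.25 + 31.25 = 161.5, the angle opposite AC is not acute, so the smallest enclosing circle has AC as diameter.
Centre = midpoint of AC = (-0.5, 2.5), r² = 234/4 = 58.5.
Diameter = 2r = 2√(58.5) ≈ 15.30.

15.30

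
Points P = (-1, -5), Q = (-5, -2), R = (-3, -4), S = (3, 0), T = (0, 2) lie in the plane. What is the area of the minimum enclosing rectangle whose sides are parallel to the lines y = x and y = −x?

35

In coordinates u = x + y, v = x − y the rectangle is axis-aligned; the map (x,y)→(u,v) scales areas by 2.
u-values: -6, -7, -7, 3, 2; range = 3 − (-7) = 10.
v-values: 4, -3, 1, 3, -2; range = 4 − (-3) = 7.
Area = (10 × 7) / 2 = 35.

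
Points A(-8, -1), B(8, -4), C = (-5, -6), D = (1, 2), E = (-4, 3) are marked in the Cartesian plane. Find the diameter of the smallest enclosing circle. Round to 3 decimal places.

The farthest pair is A–B with squared distance 265. The circle on this segment as diameter has centre (0, -2.5) and r² = 265/4 = 66.25.
Check C: distance² to centre = 37.25 ≤ 66.25, so it lies inside.
All remaining points lie in this disk, and no smaller disk contains both endpoints, so this is the minimum enclosing circle.
Diameter = 2r = 2√(66.25) ≈ 16.279.

16.279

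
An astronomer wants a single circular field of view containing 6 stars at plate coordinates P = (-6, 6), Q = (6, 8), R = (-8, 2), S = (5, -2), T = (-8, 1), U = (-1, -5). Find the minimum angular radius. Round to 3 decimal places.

8.010

A smallest enclosing disk is always determined by at most three of the input points on its boundary.
The minimum enclosing circle is determined by three boundary points: Q, T, U.
Their circumcentre is (-9/38, 113/38) with r² = 46325/722.
The farthest remaining point R is at distance² 44197/722 ≤ 46325/722.
r = √(46325/722) ≈ 8.010.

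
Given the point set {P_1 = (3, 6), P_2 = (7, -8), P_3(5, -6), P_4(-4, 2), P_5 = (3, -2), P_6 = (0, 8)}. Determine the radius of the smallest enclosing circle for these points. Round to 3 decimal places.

8.732

By Welzl's lemma the MEC is supported by two points (diametrically opposite) or three points (on a circumcircle).
The farthest pair is P_2–P_6 with squared distance 305. The circle on this segment as diameter has centre (3.5, 0) and r² = 305/4 = 76.25.
Check P_1: distance² to centre = 36.25 ≤ 76.25, so it lies inside.
All remaining points lie in this disk, and no smaller disk contains both endpoints, so this is the minimum enclosing circle.
r = √(76.25) ≈ 8.732.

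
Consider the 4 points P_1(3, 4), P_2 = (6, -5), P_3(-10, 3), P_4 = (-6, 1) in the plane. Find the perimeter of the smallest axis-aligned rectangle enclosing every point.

50

Width = max x − min x = 6 − (-10) = 16.
Height = max y − min y = 4 − (-5) = 9.
Perimeter = 2(16 + 9) = 50.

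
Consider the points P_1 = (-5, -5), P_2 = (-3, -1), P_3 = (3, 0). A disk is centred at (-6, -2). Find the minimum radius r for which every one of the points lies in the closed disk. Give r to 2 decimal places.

9.22

The required radius is the distance from (-6, -2) to the farthest point.
Squared distances: 10, 10, 85.
Maximum is 85, attained at P_3.
r = √85 ≈ 9.22.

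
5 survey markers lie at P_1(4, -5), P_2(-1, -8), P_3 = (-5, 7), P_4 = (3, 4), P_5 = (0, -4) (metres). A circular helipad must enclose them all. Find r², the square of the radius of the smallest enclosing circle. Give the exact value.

By Welzl's lemma the MEC is supported by two points (diametrically opposite) or three points (on a circumcircle).
The minimum enclosing circle is determined by three boundary points: P_1, P_2, P_3.
Their circumcentre is (-129/58, -17/58) with r² = 102425/1682.
The farthest remaining point P_4 is at distance² 76905/1682 ≤ 102425/1682.

102425/1682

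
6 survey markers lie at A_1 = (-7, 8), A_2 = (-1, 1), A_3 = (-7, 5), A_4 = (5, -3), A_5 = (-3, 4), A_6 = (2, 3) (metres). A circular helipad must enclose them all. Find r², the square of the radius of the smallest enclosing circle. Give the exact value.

A smallest enclosing disk is always determined by at most three of the input points on its boundary.
The farthest pair is A_1–A_4 with squared distance 265. The circle on this segment as diameter has centre (-1, 2.5) and r² = 265/4 = 66.25.
Check A_2: distance² to centre = 2.25 ≤ 66.25, so it lies inside.
All remaining points lie in this disk, and no smaller disk contains both endpoints, so this is the minimum enclosing circle.

66.25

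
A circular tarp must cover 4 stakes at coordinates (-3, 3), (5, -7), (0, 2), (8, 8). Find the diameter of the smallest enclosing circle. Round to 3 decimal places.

The minimum enclosing circle is determined by three boundary points: (-3, 3), (5, -7), (8, 8).
Their circumcentre is (4.6, 0.88) with r² = 62.2544.
The farthest remaining point (0, 2) is at distance² 22.4144 ≤ 62.2544.
Diameter = 2r = 2√(62.2544) ≈ 15.780.

15.780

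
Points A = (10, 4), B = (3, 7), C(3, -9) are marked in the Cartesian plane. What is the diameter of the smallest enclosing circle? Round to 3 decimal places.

Side lengths²: AB² = 58, AC² = 218, BC² = 256.
Since BC² = 256 < 218 + 58 = 276, the triangle is acute, so the smallest enclosing circle is the circumcircle.
Circumcentre = (26/7, -1), r² = 3161/49.
Diameter = 2r = 2√(3161/49) ≈ 16.064.

16.064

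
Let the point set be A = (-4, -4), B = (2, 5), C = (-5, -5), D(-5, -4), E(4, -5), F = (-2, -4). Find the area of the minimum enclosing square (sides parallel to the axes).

The bounding box has width 9 and height 10.
An axis-aligned square enclosing the set must have side ≥ max(width, height).
So the minimum side is max(9, 10) = 10.
Area = 10² = 100.

100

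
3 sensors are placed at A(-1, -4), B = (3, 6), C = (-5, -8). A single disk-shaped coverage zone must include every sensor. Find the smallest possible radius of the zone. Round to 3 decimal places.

8.062

Side lengths²: AB² = 116, AC² = 32, BC² = 260.
Since BC² = 260 ≥ 116 + 32 = 148, the angle opposite BC is not acute, so the smallest enclosing circle has BC as diameter.
Centre = midpoint of BC = (-1, -1), r² = 260/4 = 65.
r = √65 ≈ 8.062.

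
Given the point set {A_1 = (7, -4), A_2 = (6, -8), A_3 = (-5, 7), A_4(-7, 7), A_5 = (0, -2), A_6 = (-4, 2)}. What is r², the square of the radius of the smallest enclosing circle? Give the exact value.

The farthest pair is A_2–A_4 with squared distance 394. The circle on this segment as diameter has centre (-0.5, -0.5) and r² = 394/4 = 98.5.
Check A_1: distance² to centre = 68.5 ≤ 98.5, so it lies inside.
All remaining points lie in this disk, and no smaller disk contains both endpoints, so this is the minimum enclosing circle.

98.5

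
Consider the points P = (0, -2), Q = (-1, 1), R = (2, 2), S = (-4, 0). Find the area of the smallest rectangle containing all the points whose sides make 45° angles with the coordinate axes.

In coordinates u = x + y, v = x − y the rectangle is axis-aligned; the map (x,y)→(u,v) scales areas by 2.
u-values: -2, 0, 4, -4; range = 4 − (-4) = 8.
v-values: 2, -2, 0, -4; range = 2 − (-4) = 6.
Area = (8 × 6) / 2 = 24.

24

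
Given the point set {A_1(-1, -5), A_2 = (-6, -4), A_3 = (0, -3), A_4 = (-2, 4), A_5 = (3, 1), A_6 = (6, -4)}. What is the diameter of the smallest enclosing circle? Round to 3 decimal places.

A smallest enclosing disk is always determined by at most three of the input points on its boundary.
The minimum enclosing circle is determined by three boundary points: A_2, A_4, A_6.
Their circumcentre is (0, -2) with r² = 40.
The farthest remaining point A_5 is at distance² 18 ≤ 40.
Diameter = 2r = 2√40 ≈ 12.649.

12.649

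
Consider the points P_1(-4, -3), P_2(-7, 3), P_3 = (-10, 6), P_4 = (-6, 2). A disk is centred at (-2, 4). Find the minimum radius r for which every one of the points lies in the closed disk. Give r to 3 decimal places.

8.246

The required radius is the distance from (-2, 4) to the farthest point.
Squared distances: 53, 26, 68, 20.
Maximum is 68, attained at P_3.
r = √68 ≈ 8.246.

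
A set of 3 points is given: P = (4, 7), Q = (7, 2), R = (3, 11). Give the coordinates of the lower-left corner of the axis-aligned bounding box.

(3, 2)

x-range [3, 7], y-range [2, 11].
The lower-left corner is (3, 2).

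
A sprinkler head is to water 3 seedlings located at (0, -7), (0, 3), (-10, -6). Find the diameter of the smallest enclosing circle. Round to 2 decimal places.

13.52

Call the three points A, B, C in the order given.
Side lengths²: AB² = 100, AC² = 101, BC² = 181.
Since BC² = 181 < 101 + 100 = 201, the triangle is acute, so the smallest enclosing circle is the circumcircle.
Circumcentre = (-4.55, -2), r² = 45.7025.
Diameter = 2r = 2√(45.7025) ≈ 13.52.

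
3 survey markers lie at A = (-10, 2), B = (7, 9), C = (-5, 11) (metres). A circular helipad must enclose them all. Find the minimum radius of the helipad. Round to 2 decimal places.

9.19

Side lengths²: AB² = 338, AC² = 106, BC² = 148.
Since AB² = 338 ≥ 148 + 106 = 254, the angle opposite AB is not acute, so the smallest enclosing circle has AB as diameter.
Centre = midpoint of AB = (-1.5, 5.5), r² = 338/4 = 84.5.
r = √(84.5) ≈ 9.19.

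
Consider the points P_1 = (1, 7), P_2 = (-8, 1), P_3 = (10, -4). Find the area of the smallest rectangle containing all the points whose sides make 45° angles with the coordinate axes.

172.5

In coordinates u = x + y, v = x − y the rectangle is axis-aligned; the map (x,y)→(u,v) scales areas by 2.
u-values: 8, -7, 6; range = 8 − (-7) = 15.
v-values: -6, -9, 14; range = 14 − (-9) = 23.
Area = (15 × 23) / 2 = 172.5.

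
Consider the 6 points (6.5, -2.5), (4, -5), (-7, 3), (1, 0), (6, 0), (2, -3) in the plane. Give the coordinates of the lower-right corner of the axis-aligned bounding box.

x-range [-7, 6.5], y-range [-5, 3].
The lower-right corner is (6.5, -5).

(6.5, -5)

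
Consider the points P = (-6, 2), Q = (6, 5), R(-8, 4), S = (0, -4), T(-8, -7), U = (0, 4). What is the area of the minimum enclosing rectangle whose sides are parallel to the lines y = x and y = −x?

208

In coordinates u = x + y, v = x − y the rectangle is axis-aligned; the map (x,y)→(u,v) scales areas by 2.
u-values: -4, 11, -4, -4, -15, 4; range = 11 − (-15) = 26.
v-values: -8, 1, -12, 4, -1, -4; range = 4 − (-12) = 16.
Area = (26 × 16) / 2 = 208.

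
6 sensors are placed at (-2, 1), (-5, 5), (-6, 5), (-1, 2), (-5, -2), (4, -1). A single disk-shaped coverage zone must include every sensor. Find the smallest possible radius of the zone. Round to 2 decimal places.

5.83

A smallest enclosing disk is always determined by at most three of the input points on its boundary.
The farthest pair is (-6, 5)–(4, -1) with squared distance 136. The circle on this segment as diameter has centre (-1, 2) and r² = 136/4 = 34.
Check (-2, 1): distance² to centre = 2 ≤ 34, so it lies inside.
All remaining points lie in this disk, and no smaller disk contains both endpoints, so this is the minimum enclosing circle.
r = √34 ≈ 5.83.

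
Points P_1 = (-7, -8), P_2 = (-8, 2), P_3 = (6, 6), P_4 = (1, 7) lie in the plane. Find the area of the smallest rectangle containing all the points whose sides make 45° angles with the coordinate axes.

148.5

In coordinates u = x + y, v = x − y the rectangle is axis-aligned; the map (x,y)→(u,v) scales areas by 2.
u-values: -15, -6, 12, 8; range = 12 − (-15) = 27.
v-values: 1, -10, 0, -6; range = 1 − (-10) = 11.
Area = (27 × 11) / 2 = 148.5.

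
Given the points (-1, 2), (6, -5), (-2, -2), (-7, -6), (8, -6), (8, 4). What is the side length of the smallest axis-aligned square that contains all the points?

15

The bounding box has width 15 and height 10.
An axis-aligned square enclosing the set must have side ≥ max(width, height).
So the minimum side is max(15, 10) = 15.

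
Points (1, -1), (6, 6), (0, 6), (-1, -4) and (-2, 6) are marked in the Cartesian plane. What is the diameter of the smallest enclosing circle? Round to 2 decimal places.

12.27

A smallest enclosing disk is always determined by at most three of the input points on its boundary.
The minimum enclosing circle is determined by three boundary points: (6, 6), (-1, -4), (-2, 6).
Their circumcentre is (2, 1.35) with r² = 37.6225.
The farthest remaining point (0, 6) is at distance² 25.6225 ≤ 37.6225.
Diameter = 2r = 2√(37.6225) ≈ 12.27.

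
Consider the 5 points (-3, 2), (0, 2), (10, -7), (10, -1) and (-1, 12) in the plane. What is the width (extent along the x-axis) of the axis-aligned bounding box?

13

max x = 10, min x = -3, so width = 13.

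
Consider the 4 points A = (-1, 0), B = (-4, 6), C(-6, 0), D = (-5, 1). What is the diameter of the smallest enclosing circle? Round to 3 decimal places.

The minimum enclosing circle of a finite set is fixed by two of the points (as a diameter) or three (as a circumcircle).
The minimum enclosing circle is determined by three boundary points: A, B, C.
Their circumcentre is (-3.5, 2.5) with r² = 12.5.
The farthest remaining point D is at distance² 4.5 ≤ 12.5.
Diameter = 2r = 2√(12.5) ≈ 7.071.

7.071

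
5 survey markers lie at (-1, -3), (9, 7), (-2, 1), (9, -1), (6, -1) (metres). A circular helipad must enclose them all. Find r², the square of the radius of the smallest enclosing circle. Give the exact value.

A smallest enclosing disk is always determined by at most three of the input points on its boundary.
The farthest pair is (-1, -3)–(9, 7) with squared distance 200. The circle on this segment as diameter has centre (4, 2) and r² = 200/4 = 50.
Check (-2, 1): distance² to centre = 37 ≤ 50, so it lies inside.
All remaining points lie in this disk, and no smaller disk contains both endpoints, so this is the minimum enclosing circle.

50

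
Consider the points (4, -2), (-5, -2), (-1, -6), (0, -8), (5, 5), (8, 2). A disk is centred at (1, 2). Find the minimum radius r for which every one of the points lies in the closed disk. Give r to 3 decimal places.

10.050

The required radius is the distance from (1, 2) to the farthest point.
Squared distances: 25, 52, 68, 101, 25, 49.
Maximum is 101, attained at (0, -8).
r = √101 ≈ 10.050.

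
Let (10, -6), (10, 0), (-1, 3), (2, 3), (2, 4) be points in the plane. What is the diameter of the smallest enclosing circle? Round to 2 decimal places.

By Welzl's lemma the MEC is supported by two points (diametrically opposite) or three points (on a circumcircle).
The farthest pair is (10, -6)–(-1, 3) with squared distance 202. The circle on this segment as diameter has centre (4.5, -1.5) and r² = 202/4 = 50.5.
Check (10, 0): distance² to centre = 32.5 ≤ 50.5, so it lies inside.
All remaining points lie in this disk, and no smaller disk contains both endpoints, so this is the minimum enclosing circle.
Diameter = 2r = 2√(50.5) ≈ 14.21.

14.21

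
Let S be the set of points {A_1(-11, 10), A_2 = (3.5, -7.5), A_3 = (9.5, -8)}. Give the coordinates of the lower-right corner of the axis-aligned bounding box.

x-range [-11, 9.5], y-range [-8, 10].
The lower-right corner is (9.5, -8).

(9.5, -8)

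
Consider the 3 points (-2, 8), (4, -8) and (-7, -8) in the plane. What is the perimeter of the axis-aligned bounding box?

Width = max x − min x = 4 − (-7) = 11.
Height = max y − min y = 8 − (-8) = 16.
Perimeter = 2(11 + 16) = 54.

54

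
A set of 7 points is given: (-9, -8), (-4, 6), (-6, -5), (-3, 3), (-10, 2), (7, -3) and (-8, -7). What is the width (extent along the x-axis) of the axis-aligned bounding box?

17

max x = 7, min x = -10, so width = 17.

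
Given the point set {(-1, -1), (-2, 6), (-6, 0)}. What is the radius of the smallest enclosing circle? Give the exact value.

Call the three points A, B, C in the order given.
Side lengths²: AB² = 50, AC² = 26, BC² = 52.
Since BC² = 52 < 50 + 26 = 76, the triangle is acute, so the smallest enclosing circle is the circumcircle.
Circumcentre = (-50/17, 39/17), r² = 4225/289.
r = √(4225/289) = 65/17.

65/17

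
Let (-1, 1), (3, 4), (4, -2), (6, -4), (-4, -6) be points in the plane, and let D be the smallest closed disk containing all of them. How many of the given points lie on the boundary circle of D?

By Welzl's lemma the MEC is supported by two points (diametrically opposite) or three points (on a circumcircle).
The minimum enclosing circle is determined by three boundary points: (3, 4), (6, -4), (-4, -6).
Their circumcentre is (27/86, -135/86) with r² = 141401/3698.
The farthest remaining point (4, -2) is at distance² 50929/3698 ≤ 141401/3698.
The points at distance exactly r from the centre are (3, 4), (6, -4), (-4, -6) — 3 points.

3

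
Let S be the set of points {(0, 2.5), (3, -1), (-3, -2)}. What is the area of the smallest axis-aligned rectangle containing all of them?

x ranges over [-3, 3], width 6.
y ranges over [-2, 2.5], height 4.5.
Area = 6 × 4.5 = 27.

27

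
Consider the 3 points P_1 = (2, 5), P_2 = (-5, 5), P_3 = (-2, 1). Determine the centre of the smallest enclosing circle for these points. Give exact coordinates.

(-1.5, 4.5)

Side lengths²: P_1P_2² = 49, P_1P_3² = 32, P_2P_3² = 25.
Since P_1P_2² = 49 < 32 + 25 = 57, the triangle is acute, so the smallest enclosing circle is the circumcircle.
Circumcentre = (-1.5, 4.5), r² = 12.5.
Centre = (-1.5, 4.5).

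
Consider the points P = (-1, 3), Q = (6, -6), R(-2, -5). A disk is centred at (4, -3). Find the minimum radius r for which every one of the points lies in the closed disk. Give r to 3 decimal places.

7.810

The required radius is the distance from (4, -3) to the farthest point.
Squared distances: 61, 13, 40.
Maximum is 61, attained at P.
r = √61 ≈ 7.810.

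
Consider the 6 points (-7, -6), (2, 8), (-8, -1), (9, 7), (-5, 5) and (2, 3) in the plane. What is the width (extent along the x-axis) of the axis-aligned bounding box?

max x = 9, min x = -8, so width = 17.

17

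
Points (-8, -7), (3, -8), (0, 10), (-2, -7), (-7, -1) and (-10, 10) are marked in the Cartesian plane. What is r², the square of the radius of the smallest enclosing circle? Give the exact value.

123.25

The minimum enclosing circle of a finite set is fixed by two of the points (as a diameter) or three (as a circumcircle).
The farthest pair is (3, -8)–(-10, 10) with squared distance 493. The circle on this segment as diameter has centre (-3.5, 1) and r² = 493/4 = 123.25.
Check (-8, -7): distance² to centre = 84.25 ≤ 123.25, so it lies inside.
All remaining points lie in this disk, and no smaller disk contains both endpoints, so this is the minimum enclosing circle.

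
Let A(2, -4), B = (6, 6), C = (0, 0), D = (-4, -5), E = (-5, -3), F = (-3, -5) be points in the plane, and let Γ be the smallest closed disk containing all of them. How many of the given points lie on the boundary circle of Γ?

A smallest enclosing disk is always determined by at most three of the input points on its boundary.
The farthest pair is B–D with squared distance 221. The circle on this segment as diameter has centre (1, 0.5) and r² = 221/4 = 55.25.
Check A: distance² to centre = 21.25 ≤ 55.25, so it lies inside.
All remaining points lie in this disk, and no smaller disk contains both endpoints, so this is the minimum enclosing circle.
The points at distance exactly r from the centre are B, D — 2 points.

2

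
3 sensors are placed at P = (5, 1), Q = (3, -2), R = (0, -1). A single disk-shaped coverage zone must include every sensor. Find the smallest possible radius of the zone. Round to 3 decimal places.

Side lengths²: PQ² = 13, PR² = 29, QR² = 10.
Since PR² = 29 ≥ 13 + 10 = 23, the angle opposite PR is not acute, so the smallest enclosing circle has PR as diameter.
Centre = midpoint of PR = (2.5, 0), r² = 29/4 = 7.25.
r = √(7.25) ≈ 2.693.

2.693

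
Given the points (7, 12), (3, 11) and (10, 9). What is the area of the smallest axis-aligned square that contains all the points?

49

The bounding box has width 7 and height 3.
An axis-aligned square enclosing the set must have side ≥ max(width, height).
So the minimum side is max(7, 3) = 7.
Area = 7² = 49.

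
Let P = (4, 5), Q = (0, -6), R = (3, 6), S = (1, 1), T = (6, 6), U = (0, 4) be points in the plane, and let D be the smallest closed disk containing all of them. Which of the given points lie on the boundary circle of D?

Q, T

The farthest pair is Q–T with squared distance 180. The circle on this segment as diameter has centre (3, 0) and r² = 180/4 = 45.
Check P: distance² to centre = 26 ≤ 45, so it lies inside.
All remaining points lie in this disk, and no smaller disk contains both endpoints, so this is the minimum enclosing circle.
The points at distance exactly r from the centre are Q, T — 2 points.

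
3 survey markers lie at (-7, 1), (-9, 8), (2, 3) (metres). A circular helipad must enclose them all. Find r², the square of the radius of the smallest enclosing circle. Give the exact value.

36.5

Call the three points A, B, C in the order given.
Side lengths²: AB² = 53, AC² = 85, BC² = 146.
Since BC² = 146 ≥ 85 + 53 = 138, the angle opposite BC is not acute, so the smallest enclosing circle has BC as diameter.
Centre = midpoint of BC = (-3.5, 5.5), r² = 146/4 = 36.5.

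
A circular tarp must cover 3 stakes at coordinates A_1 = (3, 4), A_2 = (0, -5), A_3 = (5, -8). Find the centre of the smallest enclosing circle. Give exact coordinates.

(4, -2)

Side lengths²: A_1A_2² = 90, A_1A_3² = 148, A_2A_3² = 34.
Since A_1A_3² = 148 ≥ 90 + 34 = 124, the angle opposite A_1A_3 is not acute, so the smallest enclosing circle has A_1A_3 as diameter.
Centre = midpoint of A_1A_3 = (4, -2), r² = 148/4 = 37.
Centre = (4, -2).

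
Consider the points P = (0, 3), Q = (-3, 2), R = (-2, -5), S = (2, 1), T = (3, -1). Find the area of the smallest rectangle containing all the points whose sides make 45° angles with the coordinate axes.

45

In coordinates u = x + y, v = x − y the rectangle is axis-aligned; the map (x,y)→(u,v) scales areas by 2.
u-values: 3, -1, -7, 3, 2; range = 3 − (-7) = 10.
v-values: -3, -5, 3, 1, 4; range = 4 − (-5) = 9.
Area = (10 × 9) / 2 = 45.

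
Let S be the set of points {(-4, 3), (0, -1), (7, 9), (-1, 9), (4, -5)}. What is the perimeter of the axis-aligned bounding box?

50

Width = max x − min x = 7 − (-4) = 11.
Height = max y − min y = 9 − (-5) = 14.
Perimeter = 2(11 + 14) = 50.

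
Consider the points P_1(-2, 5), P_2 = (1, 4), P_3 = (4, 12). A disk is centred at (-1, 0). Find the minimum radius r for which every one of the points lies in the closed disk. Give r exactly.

13

The required radius is the distance from (-1, 0) to the farthest point.
Squared distances: 26, 20, 169.
Maximum is 169, attained at P_3.
r = √169 = 13.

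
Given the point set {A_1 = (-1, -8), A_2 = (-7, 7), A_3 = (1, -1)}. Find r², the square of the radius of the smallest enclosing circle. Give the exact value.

Side lengths²: A_1A_2² = 261, A_1A_3² = 53, A_2A_3² = 128.
Since A_1A_2² = 261 ≥ 128 + 53 = 181, the angle opposite A_1A_2 is not acute, so the smallest enclosing circle has A_1A_2 as diameter.
Centre = midpoint of A_1A_2 = (-4, -0.5), r² = 261/4 = 65.25.

65.25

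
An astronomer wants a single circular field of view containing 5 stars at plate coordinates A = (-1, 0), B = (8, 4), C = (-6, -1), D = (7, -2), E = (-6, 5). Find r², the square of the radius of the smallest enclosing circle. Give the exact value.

By Welzl's lemma the MEC is supported by two points (diametrically opposite) or three points (on a circumcircle).
The minimum enclosing circle is determined by three boundary points: B, C, E.
Their circumcentre is (23/28, 2) with r² = 43537/784.
The farthest remaining point D is at distance² 42473/784 ≤ 43537/784.

43537/784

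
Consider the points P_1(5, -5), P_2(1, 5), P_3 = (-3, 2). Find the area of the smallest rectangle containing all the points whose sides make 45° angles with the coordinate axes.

52.5

In coordinates u = x + y, v = x − y the rectangle is axis-aligned; the map (x,y)→(u,v) scales areas by 2.
u-values: 0, 6, -1; range = 6 − (-1) = 7.
v-values: 10, -4, -5; range = 10 − (-5) = 15.
Area = (7 × 15) / 2 = 52.5.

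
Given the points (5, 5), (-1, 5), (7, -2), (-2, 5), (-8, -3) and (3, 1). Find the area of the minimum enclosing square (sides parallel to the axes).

The bounding box has width 15 and height 8.
An axis-aligned square enclosing the set must have side ≥ max(width, height).
So the minimum side is max(15, 8) = 15.
Area = 15² = 225.

225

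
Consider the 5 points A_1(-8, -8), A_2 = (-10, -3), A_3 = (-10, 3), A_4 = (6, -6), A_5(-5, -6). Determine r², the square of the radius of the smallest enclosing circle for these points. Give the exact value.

84.25

The farthest pair is A_3–A_4 with squared distance 337. The circle on this segment as diameter has centre (-2, -1.5) and r² = 337/4 = 84.25.
Check A_1: distance² to centre = 78.25 ≤ 84.25, so it lies inside.
All remaining points lie in this disk, and no smaller disk contains both endpoints, so this is the minimum enclosing circle.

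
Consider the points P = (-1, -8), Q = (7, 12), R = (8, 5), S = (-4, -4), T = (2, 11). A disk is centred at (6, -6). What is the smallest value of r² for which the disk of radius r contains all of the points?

The required radius is the distance from (6, -6) to the farthest point.
Squared distances: 53, 325, 125, 104, 305.
Maximum is 325, attained at Q.

325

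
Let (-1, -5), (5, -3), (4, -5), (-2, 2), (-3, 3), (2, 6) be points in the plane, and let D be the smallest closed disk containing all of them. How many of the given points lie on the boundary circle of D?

The minimum enclosing circle of a finite set is fixed by two of the points (as a diameter) or three (as a circumcircle).
The minimum enclosing circle is determined by three boundary points: (-1, -5), (4, -5), (2, 6).
Their circumcentre is (1.5, 5/22) with r² = 8125/242.
The farthest remaining point (-3, 3) is at distance² 6761/242 ≤ 8125/242.
The points at distance exactly r from the centre are (-1, -5), (4, -5), (2, 6) — 3 points.

3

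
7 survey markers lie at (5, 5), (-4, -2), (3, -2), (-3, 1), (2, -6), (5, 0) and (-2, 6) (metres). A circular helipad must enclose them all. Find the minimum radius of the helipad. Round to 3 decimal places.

6.374

The minimum enclosing circle of a finite set is fixed by two of the points (as a diameter) or three (as a circumcircle).
The minimum enclosing circle is determined by three boundary points: (5, 5), (2, -6), (-2, 6).
Their circumcentre is (0.75, 0.25) with r² = 40.625.
The farthest remaining point (-4, -2) is at distance² 27.625 ≤ 40.625.
r = √(40.625) ≈ 6.374.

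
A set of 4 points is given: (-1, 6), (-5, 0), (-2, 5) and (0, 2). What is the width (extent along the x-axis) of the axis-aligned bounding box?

5

max x = 0, min x = -5, so width = 5.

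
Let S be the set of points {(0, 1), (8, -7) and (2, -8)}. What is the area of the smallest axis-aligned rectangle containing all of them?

72

x ranges over [0, 8], width 8.
y ranges over [-8, 1], height 9.
Area = 8 × 9 = 72.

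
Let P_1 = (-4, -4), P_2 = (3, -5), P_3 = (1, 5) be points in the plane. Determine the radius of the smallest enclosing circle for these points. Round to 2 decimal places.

5.46

Side lengths²: P_1P_2² = 50, P_1P_3² = 106, P_2P_3² = 104.
Since P_1P_3² = 106 < 104 + 50 = 154, the triangle is acute, so the smallest enclosing circle is the circumcircle.
Circumcentre = (3/34, -13/34), r² = 17225/578.
r = √(17225/578) ≈ 5.46.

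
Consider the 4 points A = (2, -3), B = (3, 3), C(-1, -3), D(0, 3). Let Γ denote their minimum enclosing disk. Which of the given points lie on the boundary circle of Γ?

B, C

The minimum enclosing circle of a finite set is fixed by two of the points (as a diameter) or three (as a circumcircle).
The farthest pair is B–C with squared distance 52. The circle on this segment as diameter has centre (1, 0) and r² = 52/4 = 13.
Check A: distance² to centre = 10 ≤ 13, so it lies inside.
All remaining points lie in this disk, and no smaller disk contains both endpoints, so this is the minimum enclosing circle.
The points at distance exactly r from the centre are B, C — 2 points.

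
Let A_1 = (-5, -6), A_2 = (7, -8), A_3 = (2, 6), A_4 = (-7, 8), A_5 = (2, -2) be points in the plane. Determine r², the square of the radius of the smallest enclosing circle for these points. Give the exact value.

The farthest pair is A_2–A_4 with squared distance 452. The circle on this segment as diameter has centre (0, 0) and r² = 452/4 = 113.
Check A_1: distance² to centre = 61 ≤ 113, so it lies inside.
All remaining points lie in this disk, and no smaller disk contains both endpoints, so this is the minimum enclosing circle.

113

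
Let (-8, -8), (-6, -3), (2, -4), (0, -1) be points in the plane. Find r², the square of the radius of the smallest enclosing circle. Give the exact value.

42601/1444

The minimum enclosing circle is determined by three boundary points: (-8, -8), (2, -4), (0, -1).
Their circumcentre is (-62/19, -203/38) with r² = 42601/1444.
The farthest remaining point (-6, -3) is at distance² 18737/1444 ≤ 42601/1444.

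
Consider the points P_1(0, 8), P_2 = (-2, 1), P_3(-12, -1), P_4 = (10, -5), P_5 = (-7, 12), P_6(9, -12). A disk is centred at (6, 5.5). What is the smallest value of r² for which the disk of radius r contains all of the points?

366.25

The required radius is the distance from (6, 5.5) to the farthest point.
Squared distances: 42.25, 84.25, 366.25, 126.25, 211.25, 315.25.
Maximum is 366.25, attained at P_3.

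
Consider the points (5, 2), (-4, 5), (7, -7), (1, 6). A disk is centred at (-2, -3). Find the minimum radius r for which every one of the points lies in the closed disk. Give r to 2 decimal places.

The required radius is the distance from (-2, -3) to the farthest point.
Squared distances: 74, 68, 97, 90.
Maximum is 97, attained at (7, -7).
r = √97 ≈ 9.85.

9.85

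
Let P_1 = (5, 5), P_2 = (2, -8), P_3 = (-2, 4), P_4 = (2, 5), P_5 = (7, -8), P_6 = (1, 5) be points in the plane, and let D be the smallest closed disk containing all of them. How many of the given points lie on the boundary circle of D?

2

A smallest enclosing disk is always determined by at most three of the input points on its boundary.
The farthest pair is P_3–P_5 with squared distance 225. The circle on this segment as diameter has centre (2.5, -2) and r² = 225/4 = 56.25.
Check P_1: distance² to centre = 55.25 ≤ 56.25, so it lies inside.
All remaining points lie in this disk, and no smaller disk contains both endpoints, so this is the minimum enclosing circle.
The points at distance exactly r from the centre are P_3, P_5 — 2 points.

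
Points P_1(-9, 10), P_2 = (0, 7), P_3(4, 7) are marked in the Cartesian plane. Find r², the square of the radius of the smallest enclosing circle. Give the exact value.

Side lengths²: P_1P_2² = 90, P_1P_3² = 178, P_2P_3² = 16.
Since P_1P_3² = 178 ≥ 90 + 16 = 106, the angle opposite P_1P_3 is not acute, so the smallest enclosing circle has P_1P_3 as diameter.
Centre = midpoint of P_1P_3 = (-2.5, 8.5), r² = 178/4 = 44.5.

44.5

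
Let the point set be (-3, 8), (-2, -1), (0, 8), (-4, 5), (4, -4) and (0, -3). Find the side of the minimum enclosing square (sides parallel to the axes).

The bounding box has width 8 and height 12.
An axis-aligned square enclosing the set must have side ≥ max(width, height).
So the minimum side is max(8, 12) = 12.

12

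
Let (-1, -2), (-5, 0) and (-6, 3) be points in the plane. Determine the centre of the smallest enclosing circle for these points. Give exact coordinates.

Call the three points A, B, C in the order given.
Side lengths²: AB² = 20, AC² = 50, BC² = 10.
Since AC² = 50 ≥ 20 + 10 = 30, the angle opposite AC is not acute, so the smallest enclosing circle has AC as diameter.
Centre = midpoint of AC = (-3.5, 0.5), r² = 50/4 = 12.5.
Centre = (-3.5, 0.5).

(-3.5, 0.5)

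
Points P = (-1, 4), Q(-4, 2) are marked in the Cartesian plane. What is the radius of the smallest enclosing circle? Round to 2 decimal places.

1.80

The smallest circle enclosing two points has them as diameter endpoints.
Centre = midpoint = (-2.5, 3); r² = |PQ|²/4 = 13/4 = 3.25.
r = √(3.25) ≈ 1.80.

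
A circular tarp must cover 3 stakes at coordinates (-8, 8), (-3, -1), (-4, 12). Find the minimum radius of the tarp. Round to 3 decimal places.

Call the three points A, B, C in the order given.
Side lengths²: AB² = 106, AC² = 32, BC² = 170.
Since BC² = 170 ≥ 106 + 32 = 138, the angle opposite BC is not acute, so the smallest enclosing circle has BC as diameter.
Centre = midpoint of BC = (-3.5, 5.5), r² = 170/4 = 42.5.
r = √(42.5) ≈ 6.519.

6.519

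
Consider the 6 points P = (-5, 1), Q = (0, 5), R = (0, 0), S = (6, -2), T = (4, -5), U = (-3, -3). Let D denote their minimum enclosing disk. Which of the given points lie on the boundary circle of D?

P, S, T

The minimum enclosing circle of a finite set is fixed by two of the points (as a diameter) or three (as a circumcircle).
The farthest pair is P–S with squared distance 130. The circle on this segment as diameter has centre (0.5, -0.5) and r² = 130/4 = 32.5.
Check Q: distance² to centre = 30.5 ≤ 32.5, so it lies inside.
All remaining points lie in this disk, and no smaller disk contains both endpoints, so this is the minimum enclosing circle.
The points at distance exactly r from the centre are P, S, T — 3 points.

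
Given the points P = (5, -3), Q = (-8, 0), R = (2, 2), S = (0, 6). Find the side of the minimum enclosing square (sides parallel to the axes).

The bounding box has width 13 and height 9.
An axis-aligned square enclosing the set must have side ≥ max(width, height).
So the minimum side is max(13, 9) = 13.

13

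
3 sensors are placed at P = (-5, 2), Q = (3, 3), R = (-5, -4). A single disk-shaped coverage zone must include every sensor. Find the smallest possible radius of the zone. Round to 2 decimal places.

5.32

Side lengths²: PQ² = 65, PR² = 36, QR² = 113.
Since QR² = 113 ≥ 65 + 36 = 101, the angle opposite QR is not acute, so the smallest enclosing circle has QR as diameter.
Centre = midpoint of QR = (-1, -0.5), r² = 113/4 = 28.25.
r = √(28.25) ≈ 5.32.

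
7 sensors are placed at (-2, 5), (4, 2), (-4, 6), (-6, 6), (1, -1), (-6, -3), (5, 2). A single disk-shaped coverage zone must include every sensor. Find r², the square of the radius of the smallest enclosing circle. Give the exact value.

By Welzl's lemma the MEC is supported by two points (diametrically opposite) or three points (on a circumcircle).
The minimum enclosing circle is determined by three boundary points: (-6, 6), (-6, -3), (5, 2).
Their circumcentre is (-31/22, 1.5) with r² = 10001/242.
The farthest remaining point (4, 2) is at distance² 7141/242 ≤ 10001/242.

10001/242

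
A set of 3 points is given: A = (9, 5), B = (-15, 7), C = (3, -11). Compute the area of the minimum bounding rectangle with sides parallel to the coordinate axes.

x ranges over [-15, 9], width 24.
y ranges over [-11, 7], height 18.
Area = 24 × 18 = 432.

432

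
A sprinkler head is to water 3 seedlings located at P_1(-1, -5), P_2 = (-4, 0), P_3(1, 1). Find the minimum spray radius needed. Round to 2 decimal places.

3.36

Side lengths²: P_1P_2² = 34, P_1P_3² = 40, P_2P_3² = 26.
Since P_1P_3² = 40 < 34 + 26 = 60, the triangle is acute, so the smallest enclosing circle is the circumcircle.
Circumcentre = (-15/14, -23/14), r² = 1105/98.
r = √(1105/98) ≈ 3.36.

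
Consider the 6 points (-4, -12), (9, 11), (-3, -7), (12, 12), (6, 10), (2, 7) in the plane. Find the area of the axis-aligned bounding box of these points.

384

x ranges over [-4, 12], width 16.
y ranges over [-12, 12], height 24.
Area = 16 × 24 = 384.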